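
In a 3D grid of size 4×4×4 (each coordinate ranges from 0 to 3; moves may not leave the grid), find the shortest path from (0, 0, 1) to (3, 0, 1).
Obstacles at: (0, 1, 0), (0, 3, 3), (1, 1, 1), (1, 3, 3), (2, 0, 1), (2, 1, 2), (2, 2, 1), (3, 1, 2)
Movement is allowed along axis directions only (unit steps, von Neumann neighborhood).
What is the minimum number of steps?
5
(one shortest path: (0, 0, 1) → (1, 0, 1) → (1, 0, 0) → (2, 0, 0) → (3, 0, 0) → (3, 0, 1))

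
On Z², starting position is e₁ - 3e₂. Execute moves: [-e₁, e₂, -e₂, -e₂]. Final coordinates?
(0, -4)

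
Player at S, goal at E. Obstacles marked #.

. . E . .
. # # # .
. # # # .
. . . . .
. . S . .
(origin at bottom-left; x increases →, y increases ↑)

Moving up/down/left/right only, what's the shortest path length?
8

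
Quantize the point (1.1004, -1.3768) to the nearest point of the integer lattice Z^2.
(1, -1)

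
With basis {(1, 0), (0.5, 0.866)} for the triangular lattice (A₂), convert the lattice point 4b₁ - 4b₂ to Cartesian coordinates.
(2, -3.464)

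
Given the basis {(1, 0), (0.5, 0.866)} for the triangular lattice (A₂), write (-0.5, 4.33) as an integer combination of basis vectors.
-3b₁ + 5b₂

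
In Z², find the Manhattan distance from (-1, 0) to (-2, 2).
3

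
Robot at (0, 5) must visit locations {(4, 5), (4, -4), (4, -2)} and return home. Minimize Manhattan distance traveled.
26
(one optimal route: (0, 5) → (4, 5) → (4, -4) → (4, -2) → (0, 5))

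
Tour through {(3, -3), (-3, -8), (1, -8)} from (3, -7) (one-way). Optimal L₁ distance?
15
(one optimal route: (3, -7) → (3, -3) → (1, -8) → (-3, -8))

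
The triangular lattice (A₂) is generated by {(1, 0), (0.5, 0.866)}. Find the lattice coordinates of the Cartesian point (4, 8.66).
-b₁ + 10b₂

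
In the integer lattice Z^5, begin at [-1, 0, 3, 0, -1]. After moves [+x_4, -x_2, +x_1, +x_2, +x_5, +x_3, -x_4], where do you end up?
(0, 0, 4, 0, 0)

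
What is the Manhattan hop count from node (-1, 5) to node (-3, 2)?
5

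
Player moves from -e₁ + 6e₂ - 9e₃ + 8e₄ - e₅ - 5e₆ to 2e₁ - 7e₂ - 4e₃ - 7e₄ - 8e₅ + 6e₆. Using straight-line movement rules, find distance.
24.454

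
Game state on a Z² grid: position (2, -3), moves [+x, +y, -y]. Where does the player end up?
(3, -3)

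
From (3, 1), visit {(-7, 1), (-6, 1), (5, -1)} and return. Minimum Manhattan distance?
28
(one optimal route: (3, 1) → (-7, 1) → (-6, 1) → (5, -1) → (3, 1))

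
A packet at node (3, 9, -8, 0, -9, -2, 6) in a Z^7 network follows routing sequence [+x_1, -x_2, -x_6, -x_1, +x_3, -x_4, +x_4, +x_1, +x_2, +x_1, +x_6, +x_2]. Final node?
(5, 10, -7, 0, -9, -2, 6)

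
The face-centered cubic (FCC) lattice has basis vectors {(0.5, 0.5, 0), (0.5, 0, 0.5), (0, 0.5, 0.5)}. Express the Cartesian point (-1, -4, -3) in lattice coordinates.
-2b₁ - 6b₃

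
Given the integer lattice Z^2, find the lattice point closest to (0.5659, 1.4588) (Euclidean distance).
(1, 1)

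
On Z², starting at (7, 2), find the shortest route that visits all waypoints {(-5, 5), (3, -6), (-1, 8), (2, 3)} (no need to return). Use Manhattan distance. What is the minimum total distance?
37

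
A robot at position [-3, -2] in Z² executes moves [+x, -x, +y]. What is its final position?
(-3, -1)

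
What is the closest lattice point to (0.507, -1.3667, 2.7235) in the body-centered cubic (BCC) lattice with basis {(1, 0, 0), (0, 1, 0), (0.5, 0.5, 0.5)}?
(0.5, -1.5, 2.5)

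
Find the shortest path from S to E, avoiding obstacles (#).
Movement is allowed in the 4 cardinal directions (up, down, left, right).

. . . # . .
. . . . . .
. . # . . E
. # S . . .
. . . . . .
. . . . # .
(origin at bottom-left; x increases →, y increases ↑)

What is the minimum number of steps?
4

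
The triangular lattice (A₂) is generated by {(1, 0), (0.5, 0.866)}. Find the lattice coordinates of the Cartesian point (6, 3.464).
4b₁ + 4b₂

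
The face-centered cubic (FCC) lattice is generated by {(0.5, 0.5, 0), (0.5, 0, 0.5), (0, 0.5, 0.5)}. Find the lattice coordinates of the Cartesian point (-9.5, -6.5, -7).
-9b₁ - 10b₂ - 4b₃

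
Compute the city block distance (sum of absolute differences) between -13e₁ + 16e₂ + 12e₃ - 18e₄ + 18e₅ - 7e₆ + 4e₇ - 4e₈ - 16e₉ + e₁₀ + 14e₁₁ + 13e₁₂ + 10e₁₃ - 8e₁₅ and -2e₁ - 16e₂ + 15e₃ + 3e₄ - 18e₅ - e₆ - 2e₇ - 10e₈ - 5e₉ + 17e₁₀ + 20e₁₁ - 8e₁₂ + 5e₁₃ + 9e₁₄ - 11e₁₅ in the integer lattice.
192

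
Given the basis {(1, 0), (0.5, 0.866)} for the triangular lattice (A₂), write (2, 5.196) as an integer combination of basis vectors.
-b₁ + 6b₂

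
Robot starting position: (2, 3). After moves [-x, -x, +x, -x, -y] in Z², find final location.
(0, 2)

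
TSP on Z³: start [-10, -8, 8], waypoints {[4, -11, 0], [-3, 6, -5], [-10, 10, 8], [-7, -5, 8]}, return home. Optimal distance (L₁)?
102
(one optimal route: (-10, -8, 8) → (4, -11, 0) → (-3, 6, -5) → (-10, 10, 8) → (-7, -5, 8) → (-10, -8, 8))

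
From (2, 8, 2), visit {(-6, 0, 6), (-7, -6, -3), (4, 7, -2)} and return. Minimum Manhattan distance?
68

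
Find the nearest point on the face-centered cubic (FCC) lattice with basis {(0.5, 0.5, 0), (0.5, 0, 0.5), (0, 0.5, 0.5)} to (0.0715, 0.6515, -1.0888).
(0, 1, -1)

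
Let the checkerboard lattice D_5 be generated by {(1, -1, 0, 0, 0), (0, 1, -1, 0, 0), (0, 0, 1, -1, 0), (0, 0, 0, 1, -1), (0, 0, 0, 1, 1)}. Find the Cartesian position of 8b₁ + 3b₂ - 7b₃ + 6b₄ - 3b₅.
(8, -5, -10, 10, -9)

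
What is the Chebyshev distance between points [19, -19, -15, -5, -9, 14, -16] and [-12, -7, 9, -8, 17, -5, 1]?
31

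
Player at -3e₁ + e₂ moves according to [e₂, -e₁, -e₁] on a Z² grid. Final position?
(-5, 2)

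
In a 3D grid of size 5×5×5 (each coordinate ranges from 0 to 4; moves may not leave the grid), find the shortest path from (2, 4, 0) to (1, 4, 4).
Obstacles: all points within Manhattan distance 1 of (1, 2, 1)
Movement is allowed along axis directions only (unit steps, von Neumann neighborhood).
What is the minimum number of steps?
5
(one shortest path: (2, 4, 0) → (1, 4, 0) → (1, 4, 1) → (1, 4, 2) → (1, 4, 3) → (1, 4, 4))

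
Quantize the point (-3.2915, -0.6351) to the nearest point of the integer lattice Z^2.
(-3, -1)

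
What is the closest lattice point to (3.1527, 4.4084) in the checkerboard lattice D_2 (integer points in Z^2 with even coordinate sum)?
(3, 5)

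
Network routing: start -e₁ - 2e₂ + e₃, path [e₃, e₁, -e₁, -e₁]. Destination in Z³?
(-2, -2, 2)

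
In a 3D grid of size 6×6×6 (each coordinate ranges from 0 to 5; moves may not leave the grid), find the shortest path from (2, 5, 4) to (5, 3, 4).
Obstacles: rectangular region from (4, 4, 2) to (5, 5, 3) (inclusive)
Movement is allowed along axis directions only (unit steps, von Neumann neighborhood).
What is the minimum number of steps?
5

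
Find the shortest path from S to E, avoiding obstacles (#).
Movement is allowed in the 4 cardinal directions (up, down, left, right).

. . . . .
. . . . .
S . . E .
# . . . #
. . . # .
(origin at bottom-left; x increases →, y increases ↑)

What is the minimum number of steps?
3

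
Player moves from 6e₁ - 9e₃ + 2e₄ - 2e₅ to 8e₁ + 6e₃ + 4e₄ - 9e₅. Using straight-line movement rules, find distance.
16.7929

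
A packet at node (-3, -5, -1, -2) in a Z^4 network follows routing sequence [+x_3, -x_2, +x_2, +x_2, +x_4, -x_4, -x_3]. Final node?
(-3, -4, -1, -2)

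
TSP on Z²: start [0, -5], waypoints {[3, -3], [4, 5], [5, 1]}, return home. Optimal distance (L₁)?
30
(one optimal route: (0, -5) → (3, -3) → (4, 5) → (5, 1) → (0, -5))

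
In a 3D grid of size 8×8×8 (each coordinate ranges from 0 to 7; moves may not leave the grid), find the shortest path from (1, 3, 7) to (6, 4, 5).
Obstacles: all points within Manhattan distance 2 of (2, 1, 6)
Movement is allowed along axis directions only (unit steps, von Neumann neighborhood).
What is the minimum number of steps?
8
(one shortest path: (1, 3, 7) → (2, 3, 7) → (3, 3, 7) → (4, 3, 7) → (5, 3, 7) → (6, 3, 7) → (6, 4, 7) → (6, 4, 6) → (6, 4, 5))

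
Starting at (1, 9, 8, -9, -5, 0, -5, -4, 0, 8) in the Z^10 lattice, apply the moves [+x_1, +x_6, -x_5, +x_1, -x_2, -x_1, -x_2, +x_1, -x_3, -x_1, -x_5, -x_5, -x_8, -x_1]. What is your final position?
(1, 7, 7, -9, -8, 1, -5, -5, 0, 8)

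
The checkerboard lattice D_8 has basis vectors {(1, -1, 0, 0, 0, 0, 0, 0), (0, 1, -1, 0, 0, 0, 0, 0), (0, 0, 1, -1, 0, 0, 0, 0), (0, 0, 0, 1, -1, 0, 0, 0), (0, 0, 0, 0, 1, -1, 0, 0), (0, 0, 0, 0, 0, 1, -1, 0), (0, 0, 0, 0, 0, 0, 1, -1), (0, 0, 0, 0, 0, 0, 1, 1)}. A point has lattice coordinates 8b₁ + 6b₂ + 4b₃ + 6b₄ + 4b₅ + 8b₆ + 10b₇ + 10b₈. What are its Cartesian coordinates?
(8, -2, -2, 2, -2, 4, 12, 0)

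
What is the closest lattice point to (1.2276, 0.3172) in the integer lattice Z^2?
(1, 0)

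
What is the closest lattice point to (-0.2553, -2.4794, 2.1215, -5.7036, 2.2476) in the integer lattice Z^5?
(0, -2, 2, -6, 2)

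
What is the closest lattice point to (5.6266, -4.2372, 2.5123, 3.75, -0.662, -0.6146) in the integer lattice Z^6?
(6, -4, 3, 4, -1, -1)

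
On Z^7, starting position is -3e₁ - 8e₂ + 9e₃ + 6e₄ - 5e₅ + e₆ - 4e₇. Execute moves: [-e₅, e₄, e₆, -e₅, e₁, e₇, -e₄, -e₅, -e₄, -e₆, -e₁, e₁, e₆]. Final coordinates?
(-2, -8, 9, 5, -8, 2, -3)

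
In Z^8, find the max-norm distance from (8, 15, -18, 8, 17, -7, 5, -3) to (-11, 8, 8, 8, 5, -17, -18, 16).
26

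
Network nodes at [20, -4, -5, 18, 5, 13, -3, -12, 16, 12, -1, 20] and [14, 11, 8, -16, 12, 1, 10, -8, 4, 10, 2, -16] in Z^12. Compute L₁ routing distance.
157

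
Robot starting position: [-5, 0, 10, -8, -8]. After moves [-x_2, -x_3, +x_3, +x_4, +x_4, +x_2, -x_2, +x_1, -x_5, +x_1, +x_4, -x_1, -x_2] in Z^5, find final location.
(-4, -2, 10, -5, -9)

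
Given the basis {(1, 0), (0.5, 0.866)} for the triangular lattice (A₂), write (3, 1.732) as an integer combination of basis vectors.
2b₁ + 2b₂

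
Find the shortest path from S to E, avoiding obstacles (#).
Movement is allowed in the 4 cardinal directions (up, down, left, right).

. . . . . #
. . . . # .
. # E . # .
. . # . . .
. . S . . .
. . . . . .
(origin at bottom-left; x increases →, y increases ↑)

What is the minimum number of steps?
4
(one shortest path: (2, 1) → (3, 1) → (3, 2) → (3, 3) → (2, 3))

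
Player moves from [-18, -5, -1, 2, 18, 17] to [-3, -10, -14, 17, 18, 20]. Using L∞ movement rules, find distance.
15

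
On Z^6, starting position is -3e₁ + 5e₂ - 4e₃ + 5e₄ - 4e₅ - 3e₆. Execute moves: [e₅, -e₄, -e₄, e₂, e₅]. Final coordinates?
(-3, 6, -4, 3, -2, -3)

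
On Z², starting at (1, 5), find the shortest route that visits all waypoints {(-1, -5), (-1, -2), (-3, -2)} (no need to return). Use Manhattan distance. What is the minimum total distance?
16
(one optimal route: (1, 5) → (-1, -2) → (-3, -2) → (-1, -5))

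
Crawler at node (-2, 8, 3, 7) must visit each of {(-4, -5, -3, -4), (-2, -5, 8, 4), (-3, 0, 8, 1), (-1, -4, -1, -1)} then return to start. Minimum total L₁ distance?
84
(one optimal route: (-2, 8, 3, 7) → (-3, 0, 8, 1) → (-2, -5, 8, 4) → (-4, -5, -3, -4) → (-1, -4, -1, -1) → (-2, 8, 3, 7))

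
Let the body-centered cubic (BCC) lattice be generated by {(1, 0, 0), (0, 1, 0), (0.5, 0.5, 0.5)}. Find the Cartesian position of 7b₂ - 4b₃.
(-2, 5, -2)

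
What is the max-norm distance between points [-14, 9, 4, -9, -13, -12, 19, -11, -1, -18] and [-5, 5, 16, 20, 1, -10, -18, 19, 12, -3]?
37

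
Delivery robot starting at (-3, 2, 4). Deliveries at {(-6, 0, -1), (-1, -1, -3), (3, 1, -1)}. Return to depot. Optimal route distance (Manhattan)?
38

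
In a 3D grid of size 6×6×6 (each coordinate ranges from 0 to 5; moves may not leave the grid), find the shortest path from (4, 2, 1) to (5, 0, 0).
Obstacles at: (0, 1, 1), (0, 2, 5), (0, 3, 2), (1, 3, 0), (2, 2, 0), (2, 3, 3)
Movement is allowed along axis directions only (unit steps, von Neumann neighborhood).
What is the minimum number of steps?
4
(one shortest path: (4, 2, 1) → (5, 2, 1) → (5, 1, 1) → (5, 0, 1) → (5, 0, 0))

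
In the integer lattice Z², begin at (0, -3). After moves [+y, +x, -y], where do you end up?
(1, -3)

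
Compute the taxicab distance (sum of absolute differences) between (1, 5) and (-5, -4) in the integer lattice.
15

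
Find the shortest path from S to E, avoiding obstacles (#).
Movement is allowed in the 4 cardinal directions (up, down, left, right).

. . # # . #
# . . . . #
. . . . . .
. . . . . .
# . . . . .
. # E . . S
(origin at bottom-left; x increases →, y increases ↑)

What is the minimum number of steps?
3
(one shortest path: (5, 0) → (4, 0) → (3, 0) → (2, 0))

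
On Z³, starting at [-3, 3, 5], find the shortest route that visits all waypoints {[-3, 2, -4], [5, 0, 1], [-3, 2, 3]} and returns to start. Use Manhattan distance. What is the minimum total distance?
40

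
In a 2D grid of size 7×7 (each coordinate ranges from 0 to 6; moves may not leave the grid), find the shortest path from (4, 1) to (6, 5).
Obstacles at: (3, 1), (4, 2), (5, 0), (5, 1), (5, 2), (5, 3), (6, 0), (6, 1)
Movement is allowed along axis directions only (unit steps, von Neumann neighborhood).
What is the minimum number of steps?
12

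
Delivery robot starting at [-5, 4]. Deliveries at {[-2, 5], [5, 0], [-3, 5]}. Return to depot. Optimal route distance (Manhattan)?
30
(one optimal route: (-5, 4) → (5, 0) → (-2, 5) → (-3, 5) → (-5, 4))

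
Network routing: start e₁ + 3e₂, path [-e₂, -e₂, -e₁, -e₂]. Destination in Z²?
(0, 0)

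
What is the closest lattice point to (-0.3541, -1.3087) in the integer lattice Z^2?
(0, -1)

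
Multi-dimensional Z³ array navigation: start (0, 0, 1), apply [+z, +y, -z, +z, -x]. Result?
(-1, 1, 2)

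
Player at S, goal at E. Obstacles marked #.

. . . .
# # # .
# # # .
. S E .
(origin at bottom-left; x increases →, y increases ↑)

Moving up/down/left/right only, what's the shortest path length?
1
(one shortest path: (1, 0) → (2, 0))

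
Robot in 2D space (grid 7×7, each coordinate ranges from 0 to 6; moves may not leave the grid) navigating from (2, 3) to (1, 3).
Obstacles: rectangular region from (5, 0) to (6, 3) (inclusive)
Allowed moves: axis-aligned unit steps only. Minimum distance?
1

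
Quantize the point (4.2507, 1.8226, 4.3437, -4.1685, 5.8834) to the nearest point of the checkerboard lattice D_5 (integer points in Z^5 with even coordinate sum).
(4, 2, 4, -4, 6)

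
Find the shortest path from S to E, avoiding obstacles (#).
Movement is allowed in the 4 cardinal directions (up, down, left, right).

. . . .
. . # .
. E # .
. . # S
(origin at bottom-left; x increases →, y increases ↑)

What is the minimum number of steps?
7
(one shortest path: (3, 0) → (3, 1) → (3, 2) → (3, 3) → (2, 3) → (1, 3) → (1, 2) → (1, 1))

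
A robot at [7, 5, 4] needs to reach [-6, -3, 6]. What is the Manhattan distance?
23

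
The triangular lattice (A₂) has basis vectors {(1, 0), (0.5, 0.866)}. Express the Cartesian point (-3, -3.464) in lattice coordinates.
-b₁ - 4b₂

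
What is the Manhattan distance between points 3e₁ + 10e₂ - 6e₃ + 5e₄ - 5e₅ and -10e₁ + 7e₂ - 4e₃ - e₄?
29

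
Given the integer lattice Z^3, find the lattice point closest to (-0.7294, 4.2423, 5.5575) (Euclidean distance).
(-1, 4, 6)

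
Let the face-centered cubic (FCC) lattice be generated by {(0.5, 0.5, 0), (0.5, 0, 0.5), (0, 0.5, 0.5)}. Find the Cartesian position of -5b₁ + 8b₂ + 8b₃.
(1.5, 1.5, 8)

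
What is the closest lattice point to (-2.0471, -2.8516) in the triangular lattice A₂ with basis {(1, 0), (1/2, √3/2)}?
(-2.5, -2.598)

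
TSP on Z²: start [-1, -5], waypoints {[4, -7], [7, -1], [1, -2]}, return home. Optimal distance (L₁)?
28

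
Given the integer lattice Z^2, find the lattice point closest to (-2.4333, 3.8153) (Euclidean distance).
(-2, 4)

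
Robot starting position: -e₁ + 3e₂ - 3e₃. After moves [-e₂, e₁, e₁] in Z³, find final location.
(1, 2, -3)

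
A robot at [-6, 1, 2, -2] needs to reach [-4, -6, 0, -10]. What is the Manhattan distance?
19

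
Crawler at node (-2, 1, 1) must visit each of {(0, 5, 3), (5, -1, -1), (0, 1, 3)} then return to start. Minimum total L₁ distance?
34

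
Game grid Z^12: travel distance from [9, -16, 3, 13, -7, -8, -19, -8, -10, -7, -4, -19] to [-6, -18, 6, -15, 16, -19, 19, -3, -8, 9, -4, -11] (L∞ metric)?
38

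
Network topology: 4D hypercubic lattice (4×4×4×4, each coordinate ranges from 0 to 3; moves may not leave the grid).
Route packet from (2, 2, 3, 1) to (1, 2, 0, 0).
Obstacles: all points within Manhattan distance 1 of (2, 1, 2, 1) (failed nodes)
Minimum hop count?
5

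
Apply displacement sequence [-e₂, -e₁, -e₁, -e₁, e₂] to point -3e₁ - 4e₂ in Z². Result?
(-6, -4)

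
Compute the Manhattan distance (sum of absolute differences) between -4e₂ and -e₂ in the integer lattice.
3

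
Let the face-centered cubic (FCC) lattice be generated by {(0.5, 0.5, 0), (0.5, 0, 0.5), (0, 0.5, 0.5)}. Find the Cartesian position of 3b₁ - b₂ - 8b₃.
(1, -2.5, -4.5)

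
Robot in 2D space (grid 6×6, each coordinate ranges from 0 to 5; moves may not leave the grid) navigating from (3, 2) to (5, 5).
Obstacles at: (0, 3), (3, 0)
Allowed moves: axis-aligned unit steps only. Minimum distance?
5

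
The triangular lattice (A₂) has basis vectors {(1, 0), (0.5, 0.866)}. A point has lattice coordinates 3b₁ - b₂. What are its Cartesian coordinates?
(2.5, -0.866)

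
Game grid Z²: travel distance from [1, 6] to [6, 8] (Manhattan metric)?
7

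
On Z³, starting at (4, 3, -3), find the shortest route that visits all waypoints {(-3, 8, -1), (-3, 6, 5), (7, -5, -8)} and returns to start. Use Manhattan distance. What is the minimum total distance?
72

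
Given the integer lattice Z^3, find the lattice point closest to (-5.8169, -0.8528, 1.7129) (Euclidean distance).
(-6, -1, 2)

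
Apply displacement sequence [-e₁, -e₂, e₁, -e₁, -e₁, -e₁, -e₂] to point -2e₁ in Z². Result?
(-5, -2)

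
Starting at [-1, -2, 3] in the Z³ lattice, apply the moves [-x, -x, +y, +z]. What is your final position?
(-3, -1, 4)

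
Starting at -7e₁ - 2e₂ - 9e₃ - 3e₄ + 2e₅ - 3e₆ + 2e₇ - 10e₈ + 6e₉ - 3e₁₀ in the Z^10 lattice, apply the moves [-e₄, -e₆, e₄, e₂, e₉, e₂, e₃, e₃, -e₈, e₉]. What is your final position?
(-7, 0, -7, -3, 2, -4, 2, -11, 8, -3)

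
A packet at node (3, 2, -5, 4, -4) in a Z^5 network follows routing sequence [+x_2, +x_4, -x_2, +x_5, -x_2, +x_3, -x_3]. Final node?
(3, 1, -5, 5, -3)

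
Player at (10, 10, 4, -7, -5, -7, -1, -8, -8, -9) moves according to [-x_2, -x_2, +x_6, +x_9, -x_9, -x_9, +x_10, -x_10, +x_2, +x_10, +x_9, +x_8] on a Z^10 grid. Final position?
(10, 9, 4, -7, -5, -6, -1, -7, -8, -8)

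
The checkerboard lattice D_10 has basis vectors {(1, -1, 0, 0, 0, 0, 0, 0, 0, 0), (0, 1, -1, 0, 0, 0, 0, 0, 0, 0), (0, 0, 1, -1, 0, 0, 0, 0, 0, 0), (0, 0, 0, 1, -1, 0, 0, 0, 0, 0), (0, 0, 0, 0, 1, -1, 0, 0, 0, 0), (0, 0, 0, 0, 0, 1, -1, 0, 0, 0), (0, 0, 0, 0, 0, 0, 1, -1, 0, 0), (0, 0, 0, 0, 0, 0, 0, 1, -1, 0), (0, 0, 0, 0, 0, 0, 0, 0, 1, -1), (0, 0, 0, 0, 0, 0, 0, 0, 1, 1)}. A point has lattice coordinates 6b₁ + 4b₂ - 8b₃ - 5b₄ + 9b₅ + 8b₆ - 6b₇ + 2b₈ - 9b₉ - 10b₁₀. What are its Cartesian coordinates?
(6, -2, -12, 3, 14, -1, -14, 8, -21, -1)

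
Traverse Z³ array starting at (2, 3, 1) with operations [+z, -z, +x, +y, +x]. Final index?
(4, 4, 1)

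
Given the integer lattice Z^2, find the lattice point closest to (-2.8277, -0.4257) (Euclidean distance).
(-3, 0)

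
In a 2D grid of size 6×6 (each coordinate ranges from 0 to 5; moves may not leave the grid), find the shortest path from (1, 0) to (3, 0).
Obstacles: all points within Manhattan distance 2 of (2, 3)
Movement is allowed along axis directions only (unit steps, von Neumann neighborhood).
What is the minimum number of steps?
2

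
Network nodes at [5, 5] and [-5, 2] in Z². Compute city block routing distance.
13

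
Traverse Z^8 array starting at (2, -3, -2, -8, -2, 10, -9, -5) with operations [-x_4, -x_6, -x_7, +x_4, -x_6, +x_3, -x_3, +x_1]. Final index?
(3, -3, -2, -8, -2, 8, -10, -5)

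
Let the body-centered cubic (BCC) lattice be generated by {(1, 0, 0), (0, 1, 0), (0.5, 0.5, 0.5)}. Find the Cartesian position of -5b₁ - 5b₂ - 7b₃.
(-8.5, -8.5, -3.5)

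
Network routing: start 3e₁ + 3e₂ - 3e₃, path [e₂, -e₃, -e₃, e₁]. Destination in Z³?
(4, 4, -5)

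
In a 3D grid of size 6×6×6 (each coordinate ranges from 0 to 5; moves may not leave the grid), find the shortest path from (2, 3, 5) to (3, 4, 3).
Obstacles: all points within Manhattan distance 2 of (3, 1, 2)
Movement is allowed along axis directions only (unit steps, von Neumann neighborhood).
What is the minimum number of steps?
4
(one shortest path: (2, 3, 5) → (3, 3, 5) → (3, 4, 5) → (3, 4, 4) → (3, 4, 3))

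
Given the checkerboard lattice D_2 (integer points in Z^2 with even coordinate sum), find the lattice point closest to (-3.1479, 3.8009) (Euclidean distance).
(-3, 3)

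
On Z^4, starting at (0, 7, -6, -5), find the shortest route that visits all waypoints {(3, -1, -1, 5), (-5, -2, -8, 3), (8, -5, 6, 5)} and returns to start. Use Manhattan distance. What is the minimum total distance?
98
(one optimal route: (0, 7, -6, -5) → (3, -1, -1, 5) → (8, -5, 6, 5) → (-5, -2, -8, 3) → (0, 7, -6, -5))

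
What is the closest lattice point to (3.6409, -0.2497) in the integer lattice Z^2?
(4, 0)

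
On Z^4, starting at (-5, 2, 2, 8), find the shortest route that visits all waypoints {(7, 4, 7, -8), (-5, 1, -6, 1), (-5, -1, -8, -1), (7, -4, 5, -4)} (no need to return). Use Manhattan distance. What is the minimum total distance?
67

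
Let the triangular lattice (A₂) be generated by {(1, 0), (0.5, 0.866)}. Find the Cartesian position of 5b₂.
(2.5, 4.33)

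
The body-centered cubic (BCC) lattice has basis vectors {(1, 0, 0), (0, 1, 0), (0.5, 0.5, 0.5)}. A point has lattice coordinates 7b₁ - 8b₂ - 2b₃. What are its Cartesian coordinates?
(6, -9, -1)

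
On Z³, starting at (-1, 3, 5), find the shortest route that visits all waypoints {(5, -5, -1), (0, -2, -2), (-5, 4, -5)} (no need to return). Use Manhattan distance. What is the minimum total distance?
38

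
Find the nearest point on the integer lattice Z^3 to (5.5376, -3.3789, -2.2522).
(6, -3, -2)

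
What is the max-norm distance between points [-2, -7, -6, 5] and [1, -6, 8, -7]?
14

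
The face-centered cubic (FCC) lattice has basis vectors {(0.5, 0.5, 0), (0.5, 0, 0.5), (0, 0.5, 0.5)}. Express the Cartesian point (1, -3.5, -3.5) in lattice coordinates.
b₁ + b₂ - 8b₃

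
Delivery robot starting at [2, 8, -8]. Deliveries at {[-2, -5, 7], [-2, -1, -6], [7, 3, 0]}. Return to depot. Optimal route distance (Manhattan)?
74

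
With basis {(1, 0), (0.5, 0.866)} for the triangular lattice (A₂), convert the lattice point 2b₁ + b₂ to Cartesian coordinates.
(2.5, 0.866)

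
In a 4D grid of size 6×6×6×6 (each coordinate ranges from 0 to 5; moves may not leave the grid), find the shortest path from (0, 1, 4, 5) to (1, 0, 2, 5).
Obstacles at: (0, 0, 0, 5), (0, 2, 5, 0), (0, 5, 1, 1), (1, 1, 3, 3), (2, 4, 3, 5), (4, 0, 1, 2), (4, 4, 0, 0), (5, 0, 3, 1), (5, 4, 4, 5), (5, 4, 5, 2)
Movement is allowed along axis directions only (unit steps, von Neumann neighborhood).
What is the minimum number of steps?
4
(one shortest path: (0, 1, 4, 5) → (1, 1, 4, 5) → (1, 0, 4, 5) → (1, 0, 3, 5) → (1, 0, 2, 5))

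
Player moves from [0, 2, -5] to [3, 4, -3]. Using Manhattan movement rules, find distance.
7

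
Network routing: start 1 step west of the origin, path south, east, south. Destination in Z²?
(0, -2)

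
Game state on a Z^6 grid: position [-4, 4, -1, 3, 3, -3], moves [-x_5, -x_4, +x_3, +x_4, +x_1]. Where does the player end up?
(-3, 4, 0, 3, 2, -3)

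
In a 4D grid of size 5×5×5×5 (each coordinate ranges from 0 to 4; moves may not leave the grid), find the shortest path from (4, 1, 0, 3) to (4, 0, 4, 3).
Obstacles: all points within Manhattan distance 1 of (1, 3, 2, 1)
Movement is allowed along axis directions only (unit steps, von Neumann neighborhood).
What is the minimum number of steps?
5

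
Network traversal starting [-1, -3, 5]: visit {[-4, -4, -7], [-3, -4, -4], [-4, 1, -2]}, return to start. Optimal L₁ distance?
40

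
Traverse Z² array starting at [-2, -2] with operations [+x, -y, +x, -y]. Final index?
(0, -4)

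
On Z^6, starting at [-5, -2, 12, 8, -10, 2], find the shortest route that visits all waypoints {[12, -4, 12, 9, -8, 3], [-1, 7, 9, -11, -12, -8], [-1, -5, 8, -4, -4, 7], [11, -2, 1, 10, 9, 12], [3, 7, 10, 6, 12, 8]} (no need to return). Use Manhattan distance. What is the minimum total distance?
189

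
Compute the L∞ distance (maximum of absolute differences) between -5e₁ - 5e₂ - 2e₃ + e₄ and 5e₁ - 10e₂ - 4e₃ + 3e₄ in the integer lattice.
10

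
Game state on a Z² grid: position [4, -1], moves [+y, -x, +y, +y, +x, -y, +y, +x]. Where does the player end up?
(5, 2)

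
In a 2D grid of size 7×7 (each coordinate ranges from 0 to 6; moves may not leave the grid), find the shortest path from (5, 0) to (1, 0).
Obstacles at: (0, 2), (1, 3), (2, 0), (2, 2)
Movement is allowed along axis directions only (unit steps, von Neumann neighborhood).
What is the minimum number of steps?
6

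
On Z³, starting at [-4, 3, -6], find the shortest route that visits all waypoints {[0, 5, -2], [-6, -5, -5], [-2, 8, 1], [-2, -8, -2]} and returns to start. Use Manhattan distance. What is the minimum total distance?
58
(one optimal route: (-4, 3, -6) → (0, 5, -2) → (-2, 8, 1) → (-2, -8, -2) → (-6, -5, -5) → (-4, 3, -6))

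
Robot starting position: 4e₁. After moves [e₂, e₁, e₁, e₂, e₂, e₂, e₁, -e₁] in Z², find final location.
(6, 4)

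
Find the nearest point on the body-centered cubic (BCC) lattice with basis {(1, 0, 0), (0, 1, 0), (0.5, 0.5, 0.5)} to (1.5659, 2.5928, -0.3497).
(1.5, 2.5, -0.5)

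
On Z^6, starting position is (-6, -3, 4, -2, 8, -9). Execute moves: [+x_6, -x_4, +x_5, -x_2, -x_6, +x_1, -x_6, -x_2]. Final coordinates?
(-5, -5, 4, -3, 9, -10)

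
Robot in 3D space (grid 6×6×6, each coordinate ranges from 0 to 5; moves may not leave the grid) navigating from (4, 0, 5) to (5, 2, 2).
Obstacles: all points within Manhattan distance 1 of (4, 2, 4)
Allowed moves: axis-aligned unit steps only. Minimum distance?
6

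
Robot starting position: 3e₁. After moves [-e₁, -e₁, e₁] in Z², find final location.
(2, 0)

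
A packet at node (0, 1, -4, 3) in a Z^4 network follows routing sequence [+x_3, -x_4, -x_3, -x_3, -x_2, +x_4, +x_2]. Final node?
(0, 1, -5, 3)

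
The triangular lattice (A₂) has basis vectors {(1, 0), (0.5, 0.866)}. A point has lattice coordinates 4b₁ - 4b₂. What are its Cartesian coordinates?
(2, -3.464)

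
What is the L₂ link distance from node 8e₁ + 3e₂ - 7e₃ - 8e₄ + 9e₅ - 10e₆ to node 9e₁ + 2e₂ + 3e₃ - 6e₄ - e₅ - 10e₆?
14.3527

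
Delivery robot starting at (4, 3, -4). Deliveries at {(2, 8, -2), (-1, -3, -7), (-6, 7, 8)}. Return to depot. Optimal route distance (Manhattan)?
72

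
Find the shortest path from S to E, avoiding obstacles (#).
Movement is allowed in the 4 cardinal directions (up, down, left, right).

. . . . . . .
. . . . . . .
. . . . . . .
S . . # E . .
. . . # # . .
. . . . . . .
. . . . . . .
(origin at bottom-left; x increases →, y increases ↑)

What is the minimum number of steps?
6
(one shortest path: (0, 3) → (1, 3) → (2, 3) → (2, 4) → (3, 4) → (4, 4) → (4, 3))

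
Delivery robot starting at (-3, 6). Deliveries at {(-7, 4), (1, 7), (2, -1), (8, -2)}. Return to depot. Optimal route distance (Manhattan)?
48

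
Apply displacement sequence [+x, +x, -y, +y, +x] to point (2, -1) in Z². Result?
(5, -1)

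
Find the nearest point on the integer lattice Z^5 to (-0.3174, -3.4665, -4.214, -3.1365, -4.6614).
(0, -3, -4, -3, -5)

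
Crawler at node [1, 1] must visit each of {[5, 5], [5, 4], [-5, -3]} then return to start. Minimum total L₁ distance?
36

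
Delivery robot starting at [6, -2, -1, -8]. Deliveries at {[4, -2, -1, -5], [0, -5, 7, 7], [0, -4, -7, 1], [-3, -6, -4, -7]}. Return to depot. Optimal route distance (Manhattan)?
86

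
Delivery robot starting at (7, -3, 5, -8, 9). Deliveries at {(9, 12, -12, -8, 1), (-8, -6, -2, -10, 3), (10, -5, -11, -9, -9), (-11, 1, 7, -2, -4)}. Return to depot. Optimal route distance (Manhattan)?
190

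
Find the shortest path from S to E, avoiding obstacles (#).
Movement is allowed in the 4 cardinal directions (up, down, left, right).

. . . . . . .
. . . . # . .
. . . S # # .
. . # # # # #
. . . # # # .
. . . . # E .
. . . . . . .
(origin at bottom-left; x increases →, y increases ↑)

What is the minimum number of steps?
11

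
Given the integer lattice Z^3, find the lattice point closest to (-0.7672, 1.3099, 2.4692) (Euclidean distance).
(-1, 1, 2)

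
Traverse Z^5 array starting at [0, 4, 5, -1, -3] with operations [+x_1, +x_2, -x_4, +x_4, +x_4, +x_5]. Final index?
(1, 5, 5, 0, -2)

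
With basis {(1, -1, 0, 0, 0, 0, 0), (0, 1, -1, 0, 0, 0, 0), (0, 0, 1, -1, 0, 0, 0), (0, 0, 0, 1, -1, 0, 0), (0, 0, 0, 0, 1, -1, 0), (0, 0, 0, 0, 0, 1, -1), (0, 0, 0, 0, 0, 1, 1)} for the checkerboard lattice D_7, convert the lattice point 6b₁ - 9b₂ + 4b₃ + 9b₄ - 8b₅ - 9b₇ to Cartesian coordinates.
(6, -15, 13, 5, -17, -1, -9)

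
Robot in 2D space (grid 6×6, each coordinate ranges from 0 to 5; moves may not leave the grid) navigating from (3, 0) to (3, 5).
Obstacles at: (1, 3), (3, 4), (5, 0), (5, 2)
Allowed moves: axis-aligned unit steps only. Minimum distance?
7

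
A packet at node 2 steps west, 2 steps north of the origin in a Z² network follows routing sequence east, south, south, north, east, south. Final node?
(0, 0)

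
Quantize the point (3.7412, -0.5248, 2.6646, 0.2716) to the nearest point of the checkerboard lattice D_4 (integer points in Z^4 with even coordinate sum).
(4, -1, 3, 0)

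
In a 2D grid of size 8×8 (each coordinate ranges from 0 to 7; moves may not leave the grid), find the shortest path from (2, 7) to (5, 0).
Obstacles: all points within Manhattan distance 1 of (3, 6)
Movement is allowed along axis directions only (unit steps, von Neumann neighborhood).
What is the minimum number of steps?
12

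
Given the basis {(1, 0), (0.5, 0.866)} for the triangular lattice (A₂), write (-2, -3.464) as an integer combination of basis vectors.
-4b₂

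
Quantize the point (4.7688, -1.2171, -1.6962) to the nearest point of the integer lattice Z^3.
(5, -1, -2)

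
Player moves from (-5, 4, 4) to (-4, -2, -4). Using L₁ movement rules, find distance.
15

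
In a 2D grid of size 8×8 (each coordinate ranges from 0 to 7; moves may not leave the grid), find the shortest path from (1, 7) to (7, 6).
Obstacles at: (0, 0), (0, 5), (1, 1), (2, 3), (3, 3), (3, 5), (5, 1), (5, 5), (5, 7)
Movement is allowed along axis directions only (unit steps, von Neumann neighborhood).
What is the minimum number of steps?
7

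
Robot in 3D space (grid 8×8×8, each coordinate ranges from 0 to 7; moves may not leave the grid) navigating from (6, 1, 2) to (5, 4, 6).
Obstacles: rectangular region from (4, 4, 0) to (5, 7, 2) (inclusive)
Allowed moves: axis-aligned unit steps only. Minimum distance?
8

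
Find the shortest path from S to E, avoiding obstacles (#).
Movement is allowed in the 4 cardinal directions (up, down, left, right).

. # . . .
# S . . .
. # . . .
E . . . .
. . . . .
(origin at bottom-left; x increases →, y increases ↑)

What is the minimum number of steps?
5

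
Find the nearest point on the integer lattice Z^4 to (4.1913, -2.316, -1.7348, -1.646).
(4, -2, -2, -2)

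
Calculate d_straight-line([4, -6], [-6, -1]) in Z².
11.1803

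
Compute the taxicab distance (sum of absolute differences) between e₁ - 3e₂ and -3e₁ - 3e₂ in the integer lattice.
4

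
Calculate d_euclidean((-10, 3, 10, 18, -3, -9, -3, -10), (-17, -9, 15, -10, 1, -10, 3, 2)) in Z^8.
34.6266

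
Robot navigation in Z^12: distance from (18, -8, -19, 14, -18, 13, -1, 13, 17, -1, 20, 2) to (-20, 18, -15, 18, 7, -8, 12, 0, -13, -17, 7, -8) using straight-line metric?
70.5762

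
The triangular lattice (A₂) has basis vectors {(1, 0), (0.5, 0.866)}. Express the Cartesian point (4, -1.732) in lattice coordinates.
5b₁ - 2b₂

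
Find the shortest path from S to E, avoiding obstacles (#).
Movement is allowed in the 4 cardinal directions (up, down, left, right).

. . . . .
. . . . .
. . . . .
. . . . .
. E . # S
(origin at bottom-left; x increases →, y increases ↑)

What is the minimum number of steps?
5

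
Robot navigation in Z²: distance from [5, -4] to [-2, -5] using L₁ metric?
8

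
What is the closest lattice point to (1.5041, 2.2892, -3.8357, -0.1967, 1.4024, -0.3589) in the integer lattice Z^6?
(2, 2, -4, 0, 1, 0)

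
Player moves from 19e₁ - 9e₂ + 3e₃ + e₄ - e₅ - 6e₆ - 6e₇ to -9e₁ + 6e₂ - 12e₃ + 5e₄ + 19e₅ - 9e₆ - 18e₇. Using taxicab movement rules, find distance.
97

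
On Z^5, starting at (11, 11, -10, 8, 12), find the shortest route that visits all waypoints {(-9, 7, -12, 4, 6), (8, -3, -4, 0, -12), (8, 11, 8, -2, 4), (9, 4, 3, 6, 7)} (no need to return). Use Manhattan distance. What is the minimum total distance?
143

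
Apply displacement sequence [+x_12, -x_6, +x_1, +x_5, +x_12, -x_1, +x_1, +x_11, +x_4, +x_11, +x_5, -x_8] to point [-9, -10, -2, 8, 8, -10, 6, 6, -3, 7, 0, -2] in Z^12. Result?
(-8, -10, -2, 9, 10, -11, 6, 5, -3, 7, 2, 0)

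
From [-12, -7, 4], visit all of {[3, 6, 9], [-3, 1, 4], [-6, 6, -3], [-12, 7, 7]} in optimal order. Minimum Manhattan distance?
65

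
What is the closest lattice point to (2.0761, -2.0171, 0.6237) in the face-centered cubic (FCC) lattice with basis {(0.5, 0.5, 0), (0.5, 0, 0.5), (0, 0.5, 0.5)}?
(2, -2, 1)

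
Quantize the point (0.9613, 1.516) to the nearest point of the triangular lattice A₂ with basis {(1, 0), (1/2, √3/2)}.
(1, 1.732)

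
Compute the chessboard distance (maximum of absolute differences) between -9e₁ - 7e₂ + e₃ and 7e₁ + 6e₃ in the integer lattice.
16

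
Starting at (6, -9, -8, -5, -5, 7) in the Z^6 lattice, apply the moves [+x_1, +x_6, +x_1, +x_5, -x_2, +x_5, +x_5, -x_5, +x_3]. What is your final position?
(8, -10, -7, -5, -3, 8)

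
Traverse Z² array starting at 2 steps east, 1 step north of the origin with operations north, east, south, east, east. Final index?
(5, 1)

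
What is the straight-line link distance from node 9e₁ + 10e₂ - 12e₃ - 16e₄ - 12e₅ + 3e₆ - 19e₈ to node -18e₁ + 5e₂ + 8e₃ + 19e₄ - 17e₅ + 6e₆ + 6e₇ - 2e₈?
52.3259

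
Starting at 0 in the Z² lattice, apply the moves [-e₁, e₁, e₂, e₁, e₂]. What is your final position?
(1, 2)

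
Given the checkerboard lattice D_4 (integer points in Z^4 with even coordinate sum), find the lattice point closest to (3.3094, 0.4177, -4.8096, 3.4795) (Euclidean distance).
(3, 0, -5, 4)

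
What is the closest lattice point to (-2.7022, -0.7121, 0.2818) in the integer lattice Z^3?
(-3, -1, 0)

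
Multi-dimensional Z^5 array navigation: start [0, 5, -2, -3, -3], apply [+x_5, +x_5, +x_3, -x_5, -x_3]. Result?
(0, 5, -2, -3, -2)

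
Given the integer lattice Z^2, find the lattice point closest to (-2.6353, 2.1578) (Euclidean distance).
(-3, 2)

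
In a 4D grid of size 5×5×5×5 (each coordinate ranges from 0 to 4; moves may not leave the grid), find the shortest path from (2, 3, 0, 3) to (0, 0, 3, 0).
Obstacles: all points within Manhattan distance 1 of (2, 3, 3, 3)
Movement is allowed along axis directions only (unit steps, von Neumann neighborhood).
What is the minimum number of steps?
11
(one shortest path: (2, 3, 0, 3) → (1, 3, 0, 3) → (0, 3, 0, 3) → (0, 2, 0, 3) → (0, 1, 0, 3) → (0, 0, 0, 3) → (0, 0, 1, 3) → (0, 0, 2, 3) → (0, 0, 3, 3) → (0, 0, 3, 2) → (0, 0, 3, 1) → (0, 0, 3, 0))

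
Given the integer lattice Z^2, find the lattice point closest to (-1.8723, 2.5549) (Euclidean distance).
(-2, 3)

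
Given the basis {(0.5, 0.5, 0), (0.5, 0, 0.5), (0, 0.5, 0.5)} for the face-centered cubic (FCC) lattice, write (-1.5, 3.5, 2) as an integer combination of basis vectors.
-3b₂ + 7b₃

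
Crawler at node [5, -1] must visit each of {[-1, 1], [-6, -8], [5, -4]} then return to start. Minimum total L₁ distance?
40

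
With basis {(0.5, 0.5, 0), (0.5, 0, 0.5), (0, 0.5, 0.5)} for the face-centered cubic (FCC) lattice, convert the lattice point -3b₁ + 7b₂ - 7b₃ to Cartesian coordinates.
(2, -5, 0)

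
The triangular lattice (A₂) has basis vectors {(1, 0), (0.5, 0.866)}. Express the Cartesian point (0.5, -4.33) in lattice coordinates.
3b₁ - 5b₂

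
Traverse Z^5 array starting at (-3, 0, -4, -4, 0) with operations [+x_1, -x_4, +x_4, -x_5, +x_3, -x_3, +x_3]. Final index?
(-2, 0, -3, -4, -1)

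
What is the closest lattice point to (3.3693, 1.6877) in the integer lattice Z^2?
(3, 2)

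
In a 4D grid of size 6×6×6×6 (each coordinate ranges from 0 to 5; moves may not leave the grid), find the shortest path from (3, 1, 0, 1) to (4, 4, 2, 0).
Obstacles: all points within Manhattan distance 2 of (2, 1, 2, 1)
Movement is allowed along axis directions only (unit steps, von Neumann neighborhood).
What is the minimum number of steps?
7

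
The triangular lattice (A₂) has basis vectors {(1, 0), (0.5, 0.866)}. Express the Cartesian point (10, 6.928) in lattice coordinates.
6b₁ + 8b₂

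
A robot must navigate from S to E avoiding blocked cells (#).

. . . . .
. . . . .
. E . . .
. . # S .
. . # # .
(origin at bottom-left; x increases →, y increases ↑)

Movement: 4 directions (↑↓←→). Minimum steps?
3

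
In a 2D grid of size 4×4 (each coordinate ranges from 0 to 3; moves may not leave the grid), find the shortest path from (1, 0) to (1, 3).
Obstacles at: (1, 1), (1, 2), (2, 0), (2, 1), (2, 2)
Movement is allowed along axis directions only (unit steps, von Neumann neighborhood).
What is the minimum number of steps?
5
(one shortest path: (1, 0) → (0, 0) → (0, 1) → (0, 2) → (0, 3) → (1, 3))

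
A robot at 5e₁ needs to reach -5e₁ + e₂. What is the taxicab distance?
11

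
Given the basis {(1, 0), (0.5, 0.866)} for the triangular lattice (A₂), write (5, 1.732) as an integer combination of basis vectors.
4b₁ + 2b₂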